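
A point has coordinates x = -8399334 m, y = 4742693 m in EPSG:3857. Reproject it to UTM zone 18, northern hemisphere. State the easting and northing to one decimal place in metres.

E 460898.0 m, N 4333143.0 m

Web Mercator inverse (R = 6378137 m) → φ = 39.14660298°, λ = -75.45250109°.
UTM 18N forward: E = 460898.040 m, N = 4333142.957 m.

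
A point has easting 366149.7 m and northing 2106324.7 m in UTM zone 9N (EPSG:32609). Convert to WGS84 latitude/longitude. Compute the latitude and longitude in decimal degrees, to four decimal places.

Zone 9N: λ₀ = -129°, k₀ = 0.9996, false easting 500000 m.
Meridian distance M = (N − FN)/k₀ = 2107167.6 m.
Inverse transverse Mercator on WGS84 gives φ = 19.04530002°, λ = -130.27199995°.

lat 19.0453°, lon -130.2720°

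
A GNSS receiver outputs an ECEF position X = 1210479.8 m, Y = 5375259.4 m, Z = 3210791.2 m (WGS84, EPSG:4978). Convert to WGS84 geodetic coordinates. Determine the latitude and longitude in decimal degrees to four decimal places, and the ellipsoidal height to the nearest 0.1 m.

λ = atan2(Y, X) = 77.30900030°; p = √(X²+Y²) = 5509870.7 m.
Bowring's method on WGS84 (a = 6378137 m, b = 6356752.314 m) gives φ = 30.39840054°, h = 4439.685 m.

lat 30.3984°, lon 77.3090°, h 4439.7 m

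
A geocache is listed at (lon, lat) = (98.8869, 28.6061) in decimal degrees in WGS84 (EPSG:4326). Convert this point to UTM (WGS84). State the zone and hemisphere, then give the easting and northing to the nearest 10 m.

Longitude 98.8869° lies in the 6° band [96°, 102°), giving zone 47; latitude is north of the equator, so 47N.
Zone 47 central meridian λ₀ = 6×47 − 183 = 99°; Δλ = -0.1131°.
Transverse Mercator on WGS84 with k₀ = 0.9996 gives E = 488942.560 m, N = 3164351.373 m.

Zone 47N: E 488940 m, N 3164350 m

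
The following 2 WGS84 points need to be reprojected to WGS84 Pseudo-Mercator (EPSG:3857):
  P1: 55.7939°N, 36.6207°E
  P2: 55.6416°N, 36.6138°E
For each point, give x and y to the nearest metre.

P1: x 4076598 m, y 7517496 m; P2: x 4075830 m, y 7487397 m

Web Mercator: x = R·λ, y = R·ln tan(π/4+φ/2), R = 6378137 m.
P1 (55.7939°, 36.6207°) → (4076597.676, 7517495.902) m.
P2 (55.6416°, 36.6138°) → (4075829.572, 7487396.692) m.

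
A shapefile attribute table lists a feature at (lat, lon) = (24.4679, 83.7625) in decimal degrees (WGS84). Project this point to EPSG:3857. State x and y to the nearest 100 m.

Web Mercator is spherical with R = a = 6378137 m.
x = R·λ = 6378137 × 1.461931415 = 9324398.848 m.
y = R·ln tan(π/4 + φ/2) = 6378137 × 0.440650350 = 2810528.302 m.

x 9324400 m, y 2810500 m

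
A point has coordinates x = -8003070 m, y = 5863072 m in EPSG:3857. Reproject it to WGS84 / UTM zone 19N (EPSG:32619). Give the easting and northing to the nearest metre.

Web Mercator inverse (R = 6378137 m) → φ = 46.51380108°, λ = -71.89280101°.
UTM 19N forward: E = 278090.961 m, N = 5155203.040 m.

E 278091 m, N 5155203 m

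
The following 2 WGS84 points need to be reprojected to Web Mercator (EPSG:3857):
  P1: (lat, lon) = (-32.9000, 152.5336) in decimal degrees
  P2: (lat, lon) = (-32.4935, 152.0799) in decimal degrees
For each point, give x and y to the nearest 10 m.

Web Mercator: x = R·λ, y = R·ln tan(π/4+φ/2), R = 6378137 m.
P1 (-32.9000°, 152.5336°) → (16979962.681, -3882038.146) m.
P2 (-32.4935°, 152.0799°) → (16929457.028, -3828265.931) m.

P1: x 16979960 m, y -3882040 m; P2: x 16929460 m, y -3828270 m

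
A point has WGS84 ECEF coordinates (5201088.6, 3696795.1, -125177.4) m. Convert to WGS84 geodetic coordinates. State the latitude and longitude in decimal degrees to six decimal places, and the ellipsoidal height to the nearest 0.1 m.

λ = atan2(Y, X) = 35.40419987°; p = √(X²+Y²) = 6381035.7 m.
Bowring's method on WGS84 (a = 6378137 m, b = 6356752.314 m) gives φ = -1.13139992°, h = 4134.661 m.

lat -1.131400°, lon 35.404200°, h 4134.7 m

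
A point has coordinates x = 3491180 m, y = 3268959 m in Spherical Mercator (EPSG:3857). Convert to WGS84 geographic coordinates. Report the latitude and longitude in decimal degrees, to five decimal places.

lat 28.15840°, lon 31.36180°

R = 6378137 m. λ = x/R = 31.36180354°.
φ = 2·arctan(exp(y/R)) − 90° = 2·arctan(1.66950) − 90° = 28.15839902°.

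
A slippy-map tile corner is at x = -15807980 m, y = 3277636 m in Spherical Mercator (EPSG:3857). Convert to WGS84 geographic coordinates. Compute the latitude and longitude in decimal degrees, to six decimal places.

lat 28.227098°, lon -142.005500°

R = 6378137 m. λ = x/R = -142.00550045°.
φ = 2·arctan(exp(y/R)) − 90° = 2·arctan(1.67178) − 90° = 28.22709847°.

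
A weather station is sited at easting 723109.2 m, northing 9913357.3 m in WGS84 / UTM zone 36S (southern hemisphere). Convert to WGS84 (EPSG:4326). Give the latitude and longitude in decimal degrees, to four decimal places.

Zone 36S: λ₀ = 33°, k₀ = 0.9996, false easting 500000 m, false northing 10000000 m.
Meridian distance M = (N − FN)/k₀ = -86677.4 m.
Inverse transverse Mercator on WGS84 gives φ = -0.78340021°, λ = 35.00480041°.

lat -0.7834°, lon 35.0048°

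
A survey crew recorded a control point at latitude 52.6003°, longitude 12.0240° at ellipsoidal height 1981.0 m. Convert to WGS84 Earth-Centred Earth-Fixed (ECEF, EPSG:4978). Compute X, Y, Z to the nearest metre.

X 3798114 m, Y 808977 m, Z 5045225 m

WGS84: a = 6378137 m, e² = 0.006694380; N(φ) = a/√(1−e²sin²φ) = 6391653.085 m.
X = (N+h)·cosφ·cosλ = 3798114.056 m; Y = (N+h)·cosφ·sinλ = 808977.043 m; Z = (N(1−e²)+h)·sinφ = 5045225.057 m.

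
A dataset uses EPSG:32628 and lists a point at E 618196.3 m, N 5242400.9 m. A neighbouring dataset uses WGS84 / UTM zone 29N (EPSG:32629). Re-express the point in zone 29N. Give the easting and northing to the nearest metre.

UTM 28N → geographic: φ = 47.32440041°, λ = -13.43580060°.
UTM 29N (λ₀ = -9°) forward: E = 164839.272 m, N = 5250762.273 m.

E 164839 m, N 5250762 m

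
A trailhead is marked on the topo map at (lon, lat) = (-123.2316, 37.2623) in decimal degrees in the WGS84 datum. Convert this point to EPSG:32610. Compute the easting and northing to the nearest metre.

Zone 10 central meridian λ₀ = 6×10 − 183 = -123°; Δλ = -0.2316°.
Transverse Mercator on WGS84 with k₀ = 0.9996 gives E = 479464.129 m, N = 4123995.937 m.

E 479464 m, N 4123996 m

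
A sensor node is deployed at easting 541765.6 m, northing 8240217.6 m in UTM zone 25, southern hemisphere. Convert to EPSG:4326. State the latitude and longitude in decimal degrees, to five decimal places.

lat -15.91690°, lon -32.60980°

Zone 25S: λ₀ = -33°, k₀ = 0.9996, false easting 500000 m, false northing 10000000 m.
Meridian distance M = (N − FN)/k₀ = -1760486.6 m.
Inverse transverse Mercator on WGS84 gives φ = -15.91690040°, λ = -32.60979999°.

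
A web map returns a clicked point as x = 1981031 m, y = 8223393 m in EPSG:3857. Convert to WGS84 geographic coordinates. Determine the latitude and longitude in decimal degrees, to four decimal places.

R = 6378137 m. λ = x/R = 17.79590426°.
φ = 2·arctan(exp(y/R)) − 90° = 2·arctan(3.63028) − 90° = 59.19840062°.

lat 59.1984°, lon 17.7959°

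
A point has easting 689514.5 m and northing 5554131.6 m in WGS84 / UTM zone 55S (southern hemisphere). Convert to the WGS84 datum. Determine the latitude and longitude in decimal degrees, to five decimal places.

lat -40.14180°, lon 149.22470°

Zone 55S: λ₀ = 147°, k₀ = 0.9996, false easting 500000 m, false northing 10000000 m.
Meridian distance M = (N − FN)/k₀ = -4447647.5 m.
Inverse transverse Mercator on WGS84 gives φ = -40.14179971°, λ = 149.22470033°.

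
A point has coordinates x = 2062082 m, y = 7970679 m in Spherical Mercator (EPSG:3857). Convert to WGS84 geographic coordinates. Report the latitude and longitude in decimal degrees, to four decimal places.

lat 58.0160°, lon 18.5240°

R = 6378137 m. λ = x/R = 18.52399778°.
φ = 2·arctan(exp(y/R)) − 90° = 2·arctan(3.48925) − 90° = 58.01599816°.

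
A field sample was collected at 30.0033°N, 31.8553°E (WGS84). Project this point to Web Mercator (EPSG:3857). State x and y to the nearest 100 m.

x 3546100 m, y 3504000 m

Web Mercator is spherical with R = a = 6378137 m.
x = R·λ = 6378137 × 0.555979869 = 3546115.775 m.
y = R·ln tan(π/4 + φ/2) = 6378137 × 0.549372651 = 3503974.035 m.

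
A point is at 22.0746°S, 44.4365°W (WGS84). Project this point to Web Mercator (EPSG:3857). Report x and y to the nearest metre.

x -4946649 m, y -2520484 m

Web Mercator is spherical with R = a = 6378137 m.
x = R·λ = 6378137 × -0.775563233 = -4946648.553 m.
y = R·ln tan(π/4 + φ/2) = 6378137 × -0.395175615 = -2520484.215 m.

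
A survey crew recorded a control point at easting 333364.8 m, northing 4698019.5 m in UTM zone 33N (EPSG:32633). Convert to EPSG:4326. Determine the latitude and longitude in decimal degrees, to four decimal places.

Zone 33N: λ₀ = 15°, k₀ = 0.9996, false easting 500000 m.
Meridian distance M = (N − FN)/k₀ = 4699899.5 m.
Inverse transverse Mercator on WGS84 gives φ = 42.41660000°, λ = 12.97470037°.

lat 42.4166°, lon 12.9747°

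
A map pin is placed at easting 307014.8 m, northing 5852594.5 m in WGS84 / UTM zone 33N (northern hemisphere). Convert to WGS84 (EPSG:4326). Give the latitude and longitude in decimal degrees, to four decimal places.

lat 52.7886°, lon 12.1380°

Zone 33N: λ₀ = 15°, k₀ = 0.9996, false easting 500000 m.
Meridian distance M = (N − FN)/k₀ = 5854936.5 m.
Inverse transverse Mercator on WGS84 gives φ = 52.78860027°, λ = 12.13799983°.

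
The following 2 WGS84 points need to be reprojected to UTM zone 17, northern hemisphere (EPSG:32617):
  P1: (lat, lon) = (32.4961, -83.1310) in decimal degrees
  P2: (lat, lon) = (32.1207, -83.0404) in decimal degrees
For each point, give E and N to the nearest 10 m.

P1: E 299790 m, N 3597430 m; P2: E 307510 m, N 3555640 m

UTM zone 17N: λ₀ = -81°, k₀ = 0.9996.
P1 (32.4961°, -83.1310°) → (299787.325, 3597427.646) m.
P2 (32.1207°, -83.0404°) → (307508.398, 3555637.384) m.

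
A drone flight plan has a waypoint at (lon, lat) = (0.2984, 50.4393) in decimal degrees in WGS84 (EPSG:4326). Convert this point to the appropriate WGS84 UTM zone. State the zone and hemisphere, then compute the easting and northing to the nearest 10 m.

Longitude 0.2984° lies in the 6° band [0°, 6°), giving zone 31; latitude is north of the equator, so 31N.
Zone 31 central meridian λ₀ = 6×31 − 183 = 3°; Δλ = -2.7016°.
Transverse Mercator on WGS84 with k₀ = 0.9996 gives E = 308167.559 m, N = 5590963.836 m.

Zone 31N: E 308170 m, N 5590960 m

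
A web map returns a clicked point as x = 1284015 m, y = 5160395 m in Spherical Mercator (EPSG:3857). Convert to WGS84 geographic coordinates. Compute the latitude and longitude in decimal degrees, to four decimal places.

lat 41.9961°, lon 11.5345°

R = 6378137 m. λ = x/R = 11.53450300°.
φ = 2·arctan(exp(y/R)) − 90° = 2·arctan(2.24583) − 90° = 41.99609826°.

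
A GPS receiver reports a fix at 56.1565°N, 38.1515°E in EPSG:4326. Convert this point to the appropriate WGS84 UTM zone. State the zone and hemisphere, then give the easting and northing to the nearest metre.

Longitude 38.1515° lies in the 6° band [36°, 42°), giving zone 37; latitude is north of the equator, so 37N.
Zone 37 central meridian λ₀ = 6×37 − 183 = 39°; Δλ = -0.8485°.
Transverse Mercator on WGS84 with k₀ = 0.9996 gives E = 447295.686 m, N = 6223821.974 m.

Zone 37N: E 447296 m, N 6223822 m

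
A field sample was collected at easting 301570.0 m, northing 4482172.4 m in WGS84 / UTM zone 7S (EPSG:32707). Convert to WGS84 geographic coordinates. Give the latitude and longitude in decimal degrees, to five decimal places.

lat -49.78010°, lon -143.75640°

Zone 7S: λ₀ = -141°, k₀ = 0.9996, false easting 500000 m, false northing 10000000 m.
Meridian distance M = (N − FN)/k₀ = -5520035.6 m.
Inverse transverse Mercator on WGS84 gives φ = -49.78010045°, λ = -143.75639943°.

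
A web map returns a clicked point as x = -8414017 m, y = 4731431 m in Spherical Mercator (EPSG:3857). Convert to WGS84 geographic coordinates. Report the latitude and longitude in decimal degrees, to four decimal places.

lat 39.0681°, lon -75.5844°

R = 6378137 m. λ = x/R = -75.58440072°.
φ = 2·arctan(exp(y/R)) − 90° = 2·arctan(2.09975) − 90° = 39.06809991°.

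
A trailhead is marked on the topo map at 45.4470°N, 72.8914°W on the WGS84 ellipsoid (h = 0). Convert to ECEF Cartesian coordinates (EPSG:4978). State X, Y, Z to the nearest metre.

WGS84: a = 6378137 m, e² = 0.006694380; N(φ) = a/√(1−e²sin²φ) = 6389005.685 m.
X = (N+h)·cosφ·cosλ = 1318627.821 m; Y = (N+h)·cosφ·sinλ = -4283978.635 m; Z = (N(1−e²)+h)·sinφ = 4522338.575 m.

X 1318628 m, Y -4283979 m, Z 4522339 m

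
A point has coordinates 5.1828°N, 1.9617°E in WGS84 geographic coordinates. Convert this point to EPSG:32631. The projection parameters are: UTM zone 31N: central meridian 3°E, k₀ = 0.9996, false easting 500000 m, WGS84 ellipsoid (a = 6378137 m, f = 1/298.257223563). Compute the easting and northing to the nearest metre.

E 384926 m, N 572965 m

Zone 31 central meridian λ₀ = 6×31 − 183 = 3°; Δλ = -1.0383°.
Transverse Mercator on WGS84 with k₀ = 0.9996 gives E = 384926.191 m, N = 572964.983 m.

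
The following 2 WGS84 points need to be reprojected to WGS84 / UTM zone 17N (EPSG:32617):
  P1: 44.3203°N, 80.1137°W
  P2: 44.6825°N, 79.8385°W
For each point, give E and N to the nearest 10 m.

P1: E 570670 m, N 4907830 m; P2: E 592050 m, N 4948340 m

UTM zone 17N: λ₀ = -81°, k₀ = 0.9996.
P1 (44.3203°, -80.1137°) → (570674.997, 4907830.787) m.
P2 (44.6825°, -79.8385°) → (592048.210, 4948337.270) m.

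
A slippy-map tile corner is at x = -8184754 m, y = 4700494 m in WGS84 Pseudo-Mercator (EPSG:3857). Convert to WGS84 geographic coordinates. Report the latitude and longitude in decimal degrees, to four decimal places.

R = 6378137 m. λ = x/R = -73.52489615°.
φ = 2·arctan(exp(y/R)) − 90° = 2·arctan(2.08959) − 90° = 38.85200028°.

lat 38.8520°, lon -73.5249°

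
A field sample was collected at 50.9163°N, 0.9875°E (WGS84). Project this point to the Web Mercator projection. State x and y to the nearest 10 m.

x 109930 m, y 6606500 m

Web Mercator is spherical with R = a = 6378137 m.
x = R·λ = 6378137 × 0.017235126 = 109927.997 m.
y = R·ln tan(π/4 + φ/2) = 6378137 × 1.035804263 = 6606501.495 m.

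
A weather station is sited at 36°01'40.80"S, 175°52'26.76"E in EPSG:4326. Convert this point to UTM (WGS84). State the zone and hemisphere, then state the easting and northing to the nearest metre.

Longitude 175.8741° lies in the 6° band [174°, 180°), giving zone 60; latitude is south of the equator, so 60S.
Zone 60 central meridian λ₀ = 6×60 − 183 = 177°; Δλ = -1.1259°.
Transverse Mercator on WGS84 with k₀ = 0.9996 gives E = 398559.163 m, N = 6012359.653 m.

Zone 60S: E 398559 m, N 6012360 m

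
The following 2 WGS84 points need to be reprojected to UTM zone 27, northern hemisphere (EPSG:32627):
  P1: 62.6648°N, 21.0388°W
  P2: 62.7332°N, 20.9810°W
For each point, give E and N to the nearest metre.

UTM zone 27N: λ₀ = -21°, k₀ = 0.9996.
P1 (62.6648°, -21.0388°) → (498012.181, 6948243.705) m.
P2 (62.7332°, -20.9810°) → (500971.171, 6955863.849) m.

P1: E 498012 m, N 6948244 m; P2: E 500971 m, N 6955864 m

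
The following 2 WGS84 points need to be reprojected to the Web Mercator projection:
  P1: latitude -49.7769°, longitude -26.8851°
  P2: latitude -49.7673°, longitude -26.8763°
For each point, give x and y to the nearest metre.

Web Mercator: x = R·λ, y = R·ln tan(π/4+φ/2), R = 6378137 m.
P1 (-49.7769°, -26.8851°) → (-2992835.642, -6407728.125) m.
P2 (-49.7673°, -26.8763°) → (-2991856.030, -6406073.405) m.

P1: x -2992836 m, y -6407728 m; P2: x -2991856 m, y -6406073 m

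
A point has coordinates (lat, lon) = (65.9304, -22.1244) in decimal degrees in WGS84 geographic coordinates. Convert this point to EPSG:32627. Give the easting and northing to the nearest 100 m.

E 448800 m, N 7312600 m

Zone 27 central meridian λ₀ = 6×27 − 183 = -21°; Δλ = -1.1244°.
Transverse Mercator on WGS84 with k₀ = 0.9996 gives E = 448830.492 m, N = 7312610.717 m.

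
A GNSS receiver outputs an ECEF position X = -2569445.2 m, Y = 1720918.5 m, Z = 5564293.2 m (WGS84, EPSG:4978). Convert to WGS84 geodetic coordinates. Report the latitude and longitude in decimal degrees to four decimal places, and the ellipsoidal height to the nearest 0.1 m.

lat 61.0987°, lon 146.1873°, h 4142.8 m

λ = atan2(Y, X) = 146.18730052°; p = √(X²+Y²) = 3092508.5 m.
Bowring's method on WGS84 (a = 6378137 m, b = 6356752.314 m) gives φ = 61.09870056°, h = 4142.822 m.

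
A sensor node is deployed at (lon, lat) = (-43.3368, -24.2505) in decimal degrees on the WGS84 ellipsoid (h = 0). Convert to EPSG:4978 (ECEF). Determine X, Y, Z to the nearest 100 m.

WGS84: a = 6378137 m, e² = 0.006694380; N(φ) = a/√(1−e²sin²φ) = 6381741.528 m.
X = (N+h)·cosφ·cosλ = 4232059.632 m; Y = (N+h)·cosφ·sinλ = -3993226.343 m; Z = (N(1−e²)+h)·sinφ = -2603605.345 m.

X 4232100 m, Y -3993200 m, Z -2603600 m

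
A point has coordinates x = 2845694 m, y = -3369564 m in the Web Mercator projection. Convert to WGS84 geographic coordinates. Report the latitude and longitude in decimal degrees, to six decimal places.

R = 6378137 m. λ = x/R = 25.56330414°.
φ = 2·arctan(exp(y/R)) − 90° = 2·arctan(0.58961) − 90° = -28.95220337°.

lat -28.952203°, lon 25.563304°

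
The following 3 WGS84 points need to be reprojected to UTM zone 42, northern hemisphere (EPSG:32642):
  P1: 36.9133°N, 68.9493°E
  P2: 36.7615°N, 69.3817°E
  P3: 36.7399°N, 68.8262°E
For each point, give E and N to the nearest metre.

P1: E 495484 m, N 4085256 m; P2: E 534068 m, N 4068483 m; P3: E 484483 m, N 4066033 m

UTM zone 42N: λ₀ = 69°, k₀ = 0.9996.
P1 (36.9133°, 68.9493°) → (495483.797, 4085255.728) m.
P2 (36.7615°, 69.3817°) → (534068.016, 4068483.239) m.
P3 (36.7399°, 68.8262°) → (484483.439, 4066033.343) m.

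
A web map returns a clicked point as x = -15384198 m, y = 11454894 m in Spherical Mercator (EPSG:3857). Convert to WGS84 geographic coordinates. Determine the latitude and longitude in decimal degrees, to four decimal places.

lat 71.1533°, lon -138.1986°

R = 6378137 m. λ = x/R = -138.19860197°.
φ = 2·arctan(exp(y/R)) − 90° = 2·arctan(6.02527) − 90° = 71.15330044°.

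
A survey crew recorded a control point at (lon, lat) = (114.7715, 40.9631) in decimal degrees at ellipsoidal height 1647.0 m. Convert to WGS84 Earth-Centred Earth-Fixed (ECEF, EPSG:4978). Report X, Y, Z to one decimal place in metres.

WGS84: a = 6378137 m, e² = 0.006694380; N(φ) = a/√(1−e²sin²φ) = 6387332.058 m.
X = (N+h)·cosφ·cosλ = -2021477.129 m; Y = (N+h)·cosφ·sinλ = 4380598.634 m; Z = (N(1−e²)+h)·sinφ = 4160409.357 m.

X -2021477.1 m, Y 4380598.6 m, Z 4160409.4 m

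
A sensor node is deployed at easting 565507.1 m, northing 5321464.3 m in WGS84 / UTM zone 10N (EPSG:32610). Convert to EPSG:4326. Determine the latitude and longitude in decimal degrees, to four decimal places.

Zone 10N: λ₀ = -123°, k₀ = 0.9996, false easting 500000 m.
Meridian distance M = (N − FN)/k₀ = 5323593.7 m.
Inverse transverse Mercator on WGS84 gives φ = 48.04310024°, λ = -122.12109988°.

lat 48.0431°, lon -122.1211°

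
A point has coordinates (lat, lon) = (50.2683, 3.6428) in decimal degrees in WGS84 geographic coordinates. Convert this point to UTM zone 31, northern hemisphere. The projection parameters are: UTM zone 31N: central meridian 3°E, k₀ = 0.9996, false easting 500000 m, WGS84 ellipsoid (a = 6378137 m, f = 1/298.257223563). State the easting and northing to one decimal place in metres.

Zone 31 central meridian λ₀ = 6×31 − 183 = 3°; Δλ = +0.6428°.
Transverse Mercator on WGS84 with k₀ = 0.9996 gives E = 545810.540 m, N = 5568659.845 m.

E 545810.5 m, N 5568659.8 m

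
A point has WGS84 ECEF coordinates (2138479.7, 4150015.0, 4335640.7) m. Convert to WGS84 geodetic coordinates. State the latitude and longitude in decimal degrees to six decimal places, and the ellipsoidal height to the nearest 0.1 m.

lat 43.074200°, lon 62.738200°, h 3095.3 m

λ = atan2(Y, X) = 62.73819995°; p = √(X²+Y²) = 4668588.6 m.
Bowring's method on WGS84 (a = 6378137 m, b = 6356752.314 m) gives φ = 43.07420000°, h = 3095.324 m.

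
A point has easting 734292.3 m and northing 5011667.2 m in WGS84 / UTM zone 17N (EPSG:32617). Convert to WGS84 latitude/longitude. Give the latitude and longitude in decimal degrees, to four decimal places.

lat 45.2195°, lon -78.0159°

Zone 17N: λ₀ = -81°, k₀ = 0.9996, false easting 500000 m.
Meridian distance M = (N − FN)/k₀ = 5013672.7 m.
Inverse transverse Mercator on WGS84 gives φ = 45.21949971°, λ = -78.01590019°.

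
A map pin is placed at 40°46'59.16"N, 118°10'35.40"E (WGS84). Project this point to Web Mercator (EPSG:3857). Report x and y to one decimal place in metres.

Web Mercator is spherical with R = a = 6378137 m.
x = R·λ = 6378137 × 2.062569023 = 13155347.804 m.
y = R·ln tan(π/4 + φ/2) = 6378137 × 0.780855195 = 4980401.413 m.

x 13155347.8 m, y 4980401.4 m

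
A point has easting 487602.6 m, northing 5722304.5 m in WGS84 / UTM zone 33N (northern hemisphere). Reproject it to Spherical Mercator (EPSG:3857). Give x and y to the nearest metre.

x 1649844 m, y 6737374 m

Unproject from UTM 33N (λ₀ = 15°) → φ = 51.65159972°, λ = 14.82080067°.
Web Mercator (R = 6378137 m): x = 1649843.984 m, y = 6737373.712 m.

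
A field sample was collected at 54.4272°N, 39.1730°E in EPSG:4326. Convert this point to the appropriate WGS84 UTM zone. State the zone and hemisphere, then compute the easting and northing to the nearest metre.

Zone 37N: E 511224 m, N 6031068 m

Longitude 39.1730° lies in the 6° band [36°, 42°), giving zone 37; latitude is north of the equator, so 37N.
Zone 37 central meridian λ₀ = 6×37 − 183 = 39°; Δλ = +0.1730°.
Transverse Mercator on WGS84 with k₀ = 0.9996 gives E = 511223.642 m, N = 6031067.619 m.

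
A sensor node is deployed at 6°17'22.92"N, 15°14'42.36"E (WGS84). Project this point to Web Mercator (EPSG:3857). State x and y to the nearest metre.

x 1697077 m, y 701577 m

Web Mercator is spherical with R = a = 6378137 m.
x = R·λ = 6378137 × 0.266077190 = 1697076.769 m.
y = R·ln tan(π/4 + φ/2) = 6378137 × 0.109997121 = 701576.709 m.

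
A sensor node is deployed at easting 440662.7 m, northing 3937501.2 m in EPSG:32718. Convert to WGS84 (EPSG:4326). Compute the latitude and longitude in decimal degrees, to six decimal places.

Zone 18S: λ₀ = -75°, k₀ = 0.9996, false easting 500000 m, false northing 10000000 m.
Meridian distance M = (N − FN)/k₀ = -6064924.8 m.
Inverse transverse Mercator on WGS84 gives φ = -54.70630002°, λ = -75.92090017°.

lat -54.706300°, lon -75.920900°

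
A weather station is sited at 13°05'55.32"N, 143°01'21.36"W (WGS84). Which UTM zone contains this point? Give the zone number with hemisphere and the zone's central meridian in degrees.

Zone 7N, central meridian -141°

UTM zone = ⌊(λ + 180)/6⌋ + 1; -143.0226° ∈ [-144°, -138°) → zone 7.
Hemisphere: N (φ ≥ 0).
Central meridian λ₀ = 6×7 − 183 = -141°.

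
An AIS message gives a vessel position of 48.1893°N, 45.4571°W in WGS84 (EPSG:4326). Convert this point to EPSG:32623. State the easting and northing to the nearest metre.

Zone 23 central meridian λ₀ = 6×23 − 183 = -45°; Δλ = -0.4571°.
Transverse Mercator on WGS84 with k₀ = 0.9996 gives E = 466027.362 m, N = 5337441.489 m.

E 466027 m, N 5337441 m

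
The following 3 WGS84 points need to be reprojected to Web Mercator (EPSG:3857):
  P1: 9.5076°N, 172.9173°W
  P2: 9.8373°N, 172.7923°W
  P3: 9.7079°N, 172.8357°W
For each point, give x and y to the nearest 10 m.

P1: x -19249070 m, y 1063270 m; P2: x -19235150 m, y 1100500 m; P3: x -19239980 m, y 1085890 m

Web Mercator: x = R·λ, y = R·ln tan(π/4+φ/2), R = 6378137 m.
P1 (9.5076°, -172.9173°) → (-19249065.785, 1063272.113) m.
P2 (9.8373°, -172.7923°) → (-19235150.849, 1100503.470) m.
P3 (9.7079°, -172.8357°) → (-19239982.115, 1085886.622) m.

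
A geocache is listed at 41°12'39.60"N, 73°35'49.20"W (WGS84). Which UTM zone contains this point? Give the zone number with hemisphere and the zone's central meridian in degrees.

Zone 18N, central meridian -75°

UTM zone = ⌊(λ + 180)/6⌋ + 1; -73.5970° ∈ [-78°, -72°) → zone 18.
Hemisphere: N (φ ≥ 0).
Central meridian λ₀ = 6×18 − 183 = -75°.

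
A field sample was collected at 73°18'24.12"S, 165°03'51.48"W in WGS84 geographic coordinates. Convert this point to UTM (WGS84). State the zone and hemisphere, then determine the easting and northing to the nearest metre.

Longitude -165.0643° lies in the 6° band [-168°, -162°), giving zone 3; latitude is south of the equator, so 3S.
Zone 3 central meridian λ₀ = 6×3 − 183 = -165°; Δλ = -0.0643°.
Transverse Mercator on WGS84 with k₀ = 0.9996 gives E = 497938.402 m, N = 1865305.307 m.

Zone 3S: E 497938 m, N 1865305 m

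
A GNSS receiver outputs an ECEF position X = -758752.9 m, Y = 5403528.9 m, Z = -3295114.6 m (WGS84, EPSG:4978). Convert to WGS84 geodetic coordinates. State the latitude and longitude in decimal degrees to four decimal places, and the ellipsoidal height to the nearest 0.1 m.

lat -31.2976°, lon 97.9931°, h 1891.6 m

λ = atan2(Y, X) = 97.99310015°; p = √(X²+Y²) = 5456540.2 m.
Bowring's method on WGS84 (a = 6378137 m, b = 6356752.314 m) gives φ = -31.29760016°, h = 1891.598 m.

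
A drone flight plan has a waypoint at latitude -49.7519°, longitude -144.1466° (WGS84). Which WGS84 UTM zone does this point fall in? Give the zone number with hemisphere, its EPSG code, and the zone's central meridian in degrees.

UTM zone = ⌊(λ + 180)/6⌋ + 1; -144.1466° ∈ [-150°, -144°) → zone 6.
Hemisphere: S (φ < 0).
Central meridian λ₀ = 6×6 − 183 = -147°.
EPSG code: 32706.

Zone 6S (EPSG:32706), central meridian -147°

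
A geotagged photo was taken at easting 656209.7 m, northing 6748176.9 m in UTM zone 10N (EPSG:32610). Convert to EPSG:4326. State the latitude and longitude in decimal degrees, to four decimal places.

lat 60.8381°, lon -120.1258°

Zone 10N: λ₀ = -123°, k₀ = 0.9996, false easting 500000 m.
Meridian distance M = (N − FN)/k₀ = 6750877.3 m.
Inverse transverse Mercator on WGS84 gives φ = 60.83809987°, λ = -120.12579945°.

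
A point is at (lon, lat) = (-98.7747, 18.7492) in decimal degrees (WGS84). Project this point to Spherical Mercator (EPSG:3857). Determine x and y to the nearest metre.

x -10995549 m, y 2125430 m

Web Mercator is spherical with R = a = 6378137 m.
x = R·λ = 6378137 × -1.723943733 = -10995549.307 m.
y = R·ln tan(π/4 + φ/2) = 6378137 × 0.333236871 = 2125430.415 m.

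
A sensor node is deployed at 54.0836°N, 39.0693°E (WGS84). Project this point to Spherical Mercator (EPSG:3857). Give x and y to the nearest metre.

x 4349175 m, y 7186005 m

Web Mercator is spherical with R = a = 6378137 m.
x = R·λ = 6378137 × 0.681887921 = 4349174.582 m.
y = R·ln tan(π/4 + φ/2) = 6378137 × 1.126662074 = 7186005.059 m.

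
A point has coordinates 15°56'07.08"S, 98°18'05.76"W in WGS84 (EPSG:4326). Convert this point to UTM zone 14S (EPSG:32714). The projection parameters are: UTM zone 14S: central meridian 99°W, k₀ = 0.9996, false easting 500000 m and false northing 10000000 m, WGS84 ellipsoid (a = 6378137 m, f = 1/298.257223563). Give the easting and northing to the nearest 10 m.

E 574750 m, N 8238100 m

Zone 14 central meridian λ₀ = 6×14 − 183 = -99°; Δλ = +0.6984°.
Transverse Mercator on WGS84 with k₀ = 0.9996 gives E = 574748.495 m, N = 8238096.274 m.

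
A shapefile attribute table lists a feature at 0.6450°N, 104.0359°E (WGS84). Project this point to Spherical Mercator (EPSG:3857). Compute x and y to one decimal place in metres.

x 11581223.4 m, y 71802.6 m

Web Mercator is spherical with R = a = 6378137 m.
x = R·λ = 6378137 × 1.815768995 = 11581223.412 m.
y = R·ln tan(π/4 + φ/2) = 6378137 × 0.011257611 = 71802.588 m.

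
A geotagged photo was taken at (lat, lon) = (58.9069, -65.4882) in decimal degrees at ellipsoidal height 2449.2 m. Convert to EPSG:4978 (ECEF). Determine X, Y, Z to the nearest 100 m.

WGS84: a = 6378137 m, e² = 0.006694380; N(φ) = a/√(1−e²sin²φ) = 6393849.973 m.
X = (N+h)·cosφ·cosλ = 1370451.196 m; Y = (N+h)·cosφ·sinλ = -3005540.205 m; Z = (N(1−e²)+h)·sinφ = 5440684.943 m.

X 1370500 m, Y -3005500 m, Z 5440700 m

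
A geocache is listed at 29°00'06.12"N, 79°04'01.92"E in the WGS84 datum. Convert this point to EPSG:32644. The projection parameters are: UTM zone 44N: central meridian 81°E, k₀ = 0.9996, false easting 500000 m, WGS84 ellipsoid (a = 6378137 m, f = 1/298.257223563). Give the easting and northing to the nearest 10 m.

Zone 44 central meridian λ₀ = 6×44 − 183 = 81°; Δλ = -1.9328°.
Transverse Mercator on WGS84 with k₀ = 0.9996 gives E = 311729.432 m, N = 3209713.947 m.

E 311730 m, N 3209710 m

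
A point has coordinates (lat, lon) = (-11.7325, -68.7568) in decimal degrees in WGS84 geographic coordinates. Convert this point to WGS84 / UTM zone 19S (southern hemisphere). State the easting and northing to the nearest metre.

E 526500 m, N 8703014 m

Zone 19 central meridian λ₀ = 6×19 − 183 = -69°; Δλ = +0.2432°.
Transverse Mercator on WGS84 with k₀ = 0.9996 gives E = 526500.421 m, N = 8703014.274 m.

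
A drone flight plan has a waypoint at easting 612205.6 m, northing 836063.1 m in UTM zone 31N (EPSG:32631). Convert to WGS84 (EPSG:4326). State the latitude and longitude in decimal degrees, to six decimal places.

Zone 31N: λ₀ = 3°, k₀ = 0.9996, false easting 500000 m.
Meridian distance M = (N − FN)/k₀ = 836397.7 m.
Inverse transverse Mercator on WGS84 gives φ = 7.56249970°, λ = 4.01710032°.

lat 7.562500°, lon 4.017100°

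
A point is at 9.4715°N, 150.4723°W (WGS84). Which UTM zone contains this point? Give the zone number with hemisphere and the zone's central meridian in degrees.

UTM zone = ⌊(λ + 180)/6⌋ + 1; -150.4723° ∈ [-156°, -150°) → zone 5.
Hemisphere: N (φ ≥ 0).
Central meridian λ₀ = 6×5 − 183 = -153°.

Zone 5N, central meridian -153°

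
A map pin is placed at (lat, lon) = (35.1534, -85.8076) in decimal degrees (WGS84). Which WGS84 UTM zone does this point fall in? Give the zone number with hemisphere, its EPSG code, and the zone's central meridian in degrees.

UTM zone = ⌊(λ + 180)/6⌋ + 1; -85.8076° ∈ [-90°, -84°) → zone 16.
Hemisphere: N (φ ≥ 0).
Central meridian λ₀ = 6×16 − 183 = -87°.
EPSG code: 32616.

Zone 16N (EPSG:32616), central meridian -87°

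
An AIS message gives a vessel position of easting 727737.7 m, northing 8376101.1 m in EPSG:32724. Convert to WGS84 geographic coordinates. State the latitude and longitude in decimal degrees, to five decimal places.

Zone 24S: λ₀ = -39°, k₀ = 0.9996, false easting 500000 m, false northing 10000000 m.
Meridian distance M = (N − FN)/k₀ = -1624548.7 m.
Inverse transverse Mercator on WGS84 gives φ = -14.67909981°, λ = -36.88519989°.

lat -14.67910°, lon -36.88520°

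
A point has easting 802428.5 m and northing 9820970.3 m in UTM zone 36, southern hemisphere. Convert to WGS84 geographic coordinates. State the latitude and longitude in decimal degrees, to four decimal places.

lat -1.6179°, lon 35.7179°

Zone 36S: λ₀ = 33°, k₀ = 0.9996, false easting 500000 m, false northing 10000000 m.
Meridian distance M = (N − FN)/k₀ = -179101.3 m.
Inverse transverse Mercator on WGS84 gives φ = -1.61790020°, λ = 35.71790012°.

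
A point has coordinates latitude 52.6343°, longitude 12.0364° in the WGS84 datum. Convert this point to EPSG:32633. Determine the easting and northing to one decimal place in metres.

Zone 33 central meridian λ₀ = 6×33 − 183 = 15°; Δλ = -2.9636°.
Transverse Mercator on WGS84 with k₀ = 0.9996 gives E = 299458.815 m, N = 5835714.360 m.

E 299458.8 m, N 5835714.4 m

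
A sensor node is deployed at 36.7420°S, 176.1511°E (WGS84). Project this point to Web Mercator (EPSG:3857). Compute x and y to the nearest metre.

x 19609051 m, y -4403206 m

Web Mercator is spherical with R = a = 6378137 m.
x = R·λ = 6378137 × 3.074416676 = 19609050.755 m.
y = R·ln tan(π/4 + φ/2) = 6378137 × -0.690359218 = -4403205.669 m.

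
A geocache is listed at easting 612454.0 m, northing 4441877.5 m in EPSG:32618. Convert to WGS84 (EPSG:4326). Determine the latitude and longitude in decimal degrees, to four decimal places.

Zone 18N: λ₀ = -75°, k₀ = 0.9996, false easting 500000 m.
Meridian distance M = (N − FN)/k₀ = 4443655.0 m.
Inverse transverse Mercator on WGS84 gives φ = 40.11970000°, λ = -73.68029952°.

lat 40.1197°, lon -73.6803°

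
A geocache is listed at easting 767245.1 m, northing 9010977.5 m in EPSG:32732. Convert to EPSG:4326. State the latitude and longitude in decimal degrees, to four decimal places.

Zone 32S: λ₀ = 9°, k₀ = 0.9996, false easting 500000 m, false northing 10000000 m.
Meridian distance M = (N − FN)/k₀ = -989418.3 m.
Inverse transverse Mercator on WGS84 gives φ = -8.93930023°, λ = 11.43029969°.

lat -8.9393°, lon 11.4303°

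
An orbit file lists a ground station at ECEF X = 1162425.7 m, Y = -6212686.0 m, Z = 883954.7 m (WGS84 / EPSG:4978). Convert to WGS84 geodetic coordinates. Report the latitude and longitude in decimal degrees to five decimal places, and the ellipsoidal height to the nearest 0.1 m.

λ = atan2(Y, X) = -79.40219982°; p = √(X²+Y²) = 6320498.5 m.
Bowring's method on WGS84 (a = 6378137 m, b = 6356752.314 m) gives φ = 8.01440003°, h = 4287.247 m.

lat 8.01440°, lon -79.40220°, h 4287.2 m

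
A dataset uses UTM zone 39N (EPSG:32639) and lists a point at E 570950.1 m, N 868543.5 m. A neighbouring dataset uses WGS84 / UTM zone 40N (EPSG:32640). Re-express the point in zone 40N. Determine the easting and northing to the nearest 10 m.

E -91310 m, N 872280 m

UTM 39N → geographic: φ = 7.85699991°, λ = 51.64359966°.
UTM 40N (λ₀ = 57°) forward: E = -91310.086 m, N = 872275.727 m.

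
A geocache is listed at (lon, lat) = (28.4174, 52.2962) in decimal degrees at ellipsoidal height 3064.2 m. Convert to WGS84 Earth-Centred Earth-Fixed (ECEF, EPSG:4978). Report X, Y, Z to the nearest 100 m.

X 3439600 m, Y 1861100 m, Z 5025500 m

WGS84: a = 6378137 m, e² = 0.006694380; N(φ) = a/√(1−e²sin²φ) = 6391542.889 m.
X = (N+h)·cosφ·cosλ = 3439574.012 m; Y = (N+h)·cosφ·sinλ = 1861120.887 m; Z = (N(1−e²)+h)·sinφ = 5025451.574 m.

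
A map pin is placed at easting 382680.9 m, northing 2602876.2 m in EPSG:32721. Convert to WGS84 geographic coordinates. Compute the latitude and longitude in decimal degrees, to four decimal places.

Zone 21S: λ₀ = -57°, k₀ = 0.9996, false easting 500000 m, false northing 10000000 m.
Meridian distance M = (N − FN)/k₀ = -7400083.8 m.
Inverse transverse Mercator on WGS84 gives φ = -66.67030032°, λ = -59.65540046°.

lat -66.6703°, lon -59.6554°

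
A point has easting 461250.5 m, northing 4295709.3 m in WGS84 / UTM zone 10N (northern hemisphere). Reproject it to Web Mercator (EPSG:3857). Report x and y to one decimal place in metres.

Unproject from UTM 10N (λ₀ = -123°) → φ = 38.80929971°, λ = -123.44629992°.
Web Mercator (R = 6378137 m): x = -13741979.247 m, y = 4694392.089 m.

x -13741979.2 m, y 4694392.1 m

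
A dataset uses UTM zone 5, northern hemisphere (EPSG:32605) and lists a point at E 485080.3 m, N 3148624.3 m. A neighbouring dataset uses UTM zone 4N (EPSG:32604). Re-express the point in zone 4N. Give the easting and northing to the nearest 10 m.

E 1073010 m, N 3162580 m

UTM 5N → geographic: φ = 28.46409996°, λ = -153.15240027°.
UTM 4N (λ₀ = -159°) forward: E = 1073014.884 m, N = 3162582.518 m.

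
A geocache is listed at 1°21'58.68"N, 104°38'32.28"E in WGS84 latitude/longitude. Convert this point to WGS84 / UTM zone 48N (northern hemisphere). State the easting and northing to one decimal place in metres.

E 460207.9 m, N 151020.5 m

Zone 48 central meridian λ₀ = 6×48 − 183 = 105°; Δλ = -0.3577°.
Transverse Mercator on WGS84 with k₀ = 0.9996 gives E = 460207.927 m, N = 151020.451 m.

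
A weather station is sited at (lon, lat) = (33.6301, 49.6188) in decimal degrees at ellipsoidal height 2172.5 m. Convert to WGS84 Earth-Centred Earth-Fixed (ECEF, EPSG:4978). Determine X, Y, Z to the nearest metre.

X 3448472 m, Y 2293772 m, Z 4837082 m

WGS84: a = 6378137 m, e² = 0.006694380; N(φ) = a/√(1−e²sin²φ) = 6390561.180 m.
X = (N+h)·cosφ·cosλ = 3448472.290 m; Y = (N+h)·cosφ·sinλ = 2293771.759 m; Z = (N(1−e²)+h)·sinφ = 4837082.470 m.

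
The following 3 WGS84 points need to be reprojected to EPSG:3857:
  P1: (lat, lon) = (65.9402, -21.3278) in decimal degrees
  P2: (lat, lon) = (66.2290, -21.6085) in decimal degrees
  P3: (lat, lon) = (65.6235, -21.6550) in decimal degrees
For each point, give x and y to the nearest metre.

P1: x -2374200 m, y 9860498 m; P2: x -2405447 m, y 9939804 m; P3: x -2410624 m, y 9774554 m

Web Mercator: x = R·λ, y = R·ln tan(π/4+φ/2), R = 6378137 m.
P1 (65.9402°, -21.3278°) → (-2374199.836, 9860498.423) m.
P2 (66.2290°, -21.6085°) → (-2405447.217, 9939803.938) m.
P3 (65.6235°, -21.6550°) → (-2410623.573, 9774554.142) m.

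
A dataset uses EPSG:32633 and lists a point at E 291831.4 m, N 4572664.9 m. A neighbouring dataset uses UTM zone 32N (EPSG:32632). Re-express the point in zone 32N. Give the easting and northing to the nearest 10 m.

UTM 33N → geographic: φ = 41.27859960°, λ = 12.51440055°.
UTM 32N (λ₀ = 9°) forward: E = 794342.621 m, N = 4575644.434 m.

E 794340 m, N 4575640 m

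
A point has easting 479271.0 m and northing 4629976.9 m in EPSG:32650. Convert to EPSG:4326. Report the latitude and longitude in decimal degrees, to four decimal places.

lat 41.8214°, lon 116.7504°

Zone 50N: λ₀ = 117°, k₀ = 0.9996, false easting 500000 m.
Meridian distance M = (N − FN)/k₀ = 4631829.6 m.
Inverse transverse Mercator on WGS84 gives φ = 41.82140010°, λ = 116.75039985°.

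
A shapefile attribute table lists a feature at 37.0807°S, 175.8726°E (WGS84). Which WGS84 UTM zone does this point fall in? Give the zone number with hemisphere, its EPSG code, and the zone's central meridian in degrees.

UTM zone = ⌊(λ + 180)/6⌋ + 1; 175.8726° ∈ [174°, 180°) → zone 60.
Hemisphere: S (φ < 0).
Central meridian λ₀ = 6×60 − 183 = 177°.
EPSG code: 32760.

Zone 60S (EPSG:32760), central meridian 177°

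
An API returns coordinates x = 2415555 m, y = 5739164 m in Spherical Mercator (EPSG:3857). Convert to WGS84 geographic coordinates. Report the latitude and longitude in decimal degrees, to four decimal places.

R = 6378137 m. λ = x/R = 21.69929976°.
φ = 2·arctan(exp(y/R)) − 90° = 2·arctan(2.45916) − 90° = 45.74239812°.

lat 45.7424°, lon 21.6993°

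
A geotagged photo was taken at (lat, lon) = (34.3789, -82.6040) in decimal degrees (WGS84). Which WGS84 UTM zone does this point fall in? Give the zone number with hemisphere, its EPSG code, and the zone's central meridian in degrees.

Zone 17N (EPSG:32617), central meridian -81°

UTM zone = ⌊(λ + 180)/6⌋ + 1; -82.6040° ∈ [-84°, -78°) → zone 17.
Hemisphere: N (φ ≥ 0).
Central meridian λ₀ = 6×17 − 183 = -81°.
EPSG code: 32617.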